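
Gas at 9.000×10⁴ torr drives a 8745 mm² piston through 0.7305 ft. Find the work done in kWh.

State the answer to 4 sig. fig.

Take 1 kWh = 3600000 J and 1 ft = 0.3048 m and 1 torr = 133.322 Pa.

9.000×10⁴ torr → 1.1999×10⁷ Pa
8745 mm² → 0.008745 m²
F = P × A = 1.1999×10⁷ × 0.008745 = 104931 N
0.7305 ft → 0.222656 m
W = F × d = 104931 × 0.222656 = 23363.5 J
In kWh: 23363.5 / 3600000 = 0.00648986 kWh

0.006490 kWh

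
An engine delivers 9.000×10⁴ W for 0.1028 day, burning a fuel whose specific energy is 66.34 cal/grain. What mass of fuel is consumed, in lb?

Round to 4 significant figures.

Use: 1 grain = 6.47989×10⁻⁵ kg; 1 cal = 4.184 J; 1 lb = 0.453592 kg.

411.4 lb

0.1028 day → 8881.92 s
E = P × t = 90000 × 8881.92 = 7.99373×10⁸ J
66.34 cal/grain → 4.28351×10⁶ J/kg
m = E / e_s = 7.99373×10⁸ / 4.28351×10⁶ = 186.616 kg
In lb: 186.616 / 0.453592 = 411.418 lb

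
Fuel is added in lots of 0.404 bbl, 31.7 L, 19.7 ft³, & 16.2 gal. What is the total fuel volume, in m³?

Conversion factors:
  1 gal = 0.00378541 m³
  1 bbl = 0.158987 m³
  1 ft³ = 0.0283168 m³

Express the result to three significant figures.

0.404 bbl × 0.158987 = 0.0642307 m³
31.7 L × 0.001 = 0.0317 m³
19.7 ft³ × 0.0283168 = 0.557841 m³
16.2 gal × 0.00378541 = 0.0613236 m³
Total: 0.0642307 + 0.0317 + 0.557841 + 0.0613236 = 0.715095 m³

0.715 m³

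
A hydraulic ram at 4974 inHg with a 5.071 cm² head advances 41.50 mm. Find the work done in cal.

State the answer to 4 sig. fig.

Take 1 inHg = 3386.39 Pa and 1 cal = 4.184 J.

4974 inHg → 1.68439×10⁷ Pa
5.071 cm² → 5.071×10⁻⁴ m²
F = P × A = 1.68439×10⁷ × 5.071×10⁻⁴ = 8541.54 N
41.50 mm → 0.0415 m
W = F × d = 8541.54 × 0.0415 = 354.474 J
In cal: 354.474 / 4.184 = 84.7213 cal

84.72 cal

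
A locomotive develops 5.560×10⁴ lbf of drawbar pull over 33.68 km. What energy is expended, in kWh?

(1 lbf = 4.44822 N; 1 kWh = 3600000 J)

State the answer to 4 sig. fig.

5.560×10⁴ lbf × 4.44822 = 247321 N
33.68 km × 1000 = 33680 m
W = F × d = 247321 N × 33680 m = 8.32977×10⁹ J
8.32977×10⁹ J ÷ (3600000 J/kWh) = 2313.82 kWh

2314 kWh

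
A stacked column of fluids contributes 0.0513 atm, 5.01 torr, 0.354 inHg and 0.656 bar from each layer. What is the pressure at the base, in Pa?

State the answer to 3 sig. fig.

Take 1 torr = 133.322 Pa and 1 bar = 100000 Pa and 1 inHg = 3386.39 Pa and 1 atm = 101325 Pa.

0.0513 atm × 101325 → 5197.97 Pa
5.01 torr × 133.322 → 667.943 Pa
0.354 inHg × 3386.39 → 1198.78 Pa
0.656 bar × 100000 → 65600 Pa
Sum: 5197.97 + 667.943 + 1198.78 + 65600 = 72664.7 Pa

7.27×10⁴ Pa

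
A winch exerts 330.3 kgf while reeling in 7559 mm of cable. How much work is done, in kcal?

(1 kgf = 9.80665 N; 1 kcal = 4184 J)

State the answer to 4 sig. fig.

5.852 kcal

330.3 kgf × 9.80665 = 3239.14 N
7559 mm × 0.001 = 7.559 m
W = F × d = 3239.14 N × 7.559 m = 24484.7 J
24484.7 J ÷ (4184 J/kcal) = 5.85198 kcal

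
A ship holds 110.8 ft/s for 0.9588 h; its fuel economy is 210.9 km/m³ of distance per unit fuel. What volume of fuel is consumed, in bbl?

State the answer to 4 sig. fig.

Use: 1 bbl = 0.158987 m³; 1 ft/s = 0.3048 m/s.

110.8 ft/s → 33.7718 m/s
0.9588 h → 3451.68 s
d = v × t = 33.7718 × 3451.68 = 116569 m
210.9 km/m³ → 210900 m/m³
V = d / (distance per unit fuel) = 116569 / 210900 = 0.552722 m³
In bbl: 0.552722 / 0.158987 = 3.47652 bbl

3.477 bbl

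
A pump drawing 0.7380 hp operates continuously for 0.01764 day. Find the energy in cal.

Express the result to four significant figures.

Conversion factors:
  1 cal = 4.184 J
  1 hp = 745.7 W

2.005×10⁵ cal

0.7380 hp × 745.7 → 550.327 W
0.01764 day × 86400 → 1524.1 s
E = P × t = 550.327 W × 1524.1 s = 838753 J
838753 J ÷ (4.184 J/cal) = 200467 cal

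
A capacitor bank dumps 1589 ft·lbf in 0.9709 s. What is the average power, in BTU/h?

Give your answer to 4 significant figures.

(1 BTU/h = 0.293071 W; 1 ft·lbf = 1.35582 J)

7571 BTU/h

1589 ft·lbf × 1.35582 = 2154.4 J
P = E / t = 2154.4 J / 0.9709 s = 2218.97 W
2218.97 W ÷ (0.293071 W/BTU/h) = 7571.44 BTU/h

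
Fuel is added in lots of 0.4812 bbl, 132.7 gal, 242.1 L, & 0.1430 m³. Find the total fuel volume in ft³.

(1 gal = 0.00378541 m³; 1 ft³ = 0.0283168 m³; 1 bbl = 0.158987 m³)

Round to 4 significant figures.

0.4812 bbl × 0.158987 = 0.0765045 m³
132.7 gal × 0.00378541 = 0.502324 m³
242.1 L × 0.001 = 0.2421 m³
0.1430 m³ (already m³)
Combined: 0.0765045 + 0.502324 + 0.2421 + 0.143 = 0.963928 m³
In ft³: 0.963928 / 0.0283168 = 34.0409 ft³

34.04 ft³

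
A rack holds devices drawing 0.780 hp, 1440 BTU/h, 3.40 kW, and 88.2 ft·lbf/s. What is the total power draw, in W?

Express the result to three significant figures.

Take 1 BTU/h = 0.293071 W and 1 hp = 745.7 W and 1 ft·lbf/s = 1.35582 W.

0.780 hp × 745.7 = 581.646 W
1440 BTU/h × 0.293071 = 422.022 W
3.40 kW × 1000 = 3400 W
88.2 ft·lbf/s × 1.35582 = 119.583 W
Sum: 581.646 + 422.022 + 3400 + 119.583 = 4523.25 W

4520 W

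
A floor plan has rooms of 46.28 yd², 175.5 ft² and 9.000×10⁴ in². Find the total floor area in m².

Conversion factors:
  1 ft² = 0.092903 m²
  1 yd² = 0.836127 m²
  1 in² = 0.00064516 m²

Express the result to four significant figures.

113.1 m²

46.28 yd² × 0.836127 → 38.696 m²
175.5 ft² × 0.092903 → 16.3045 m²
9.000×10⁴ in² × 0.00064516 → 58.0644 m²
Total: 38.696 + 16.3045 + 58.0644 = 113.065 m²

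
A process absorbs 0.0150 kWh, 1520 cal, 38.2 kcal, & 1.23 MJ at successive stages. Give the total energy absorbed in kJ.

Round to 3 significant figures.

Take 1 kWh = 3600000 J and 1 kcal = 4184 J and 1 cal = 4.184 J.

1450 kJ

0.0150 kWh × 3600000 → 54000 J
1520 cal × 4.184 → 6359.68 J
38.2 kcal × 4184 → 159829 J
1.23 MJ × 1000000 → 1.23×10⁶ J
Total: 54000 + 6359.68 + 159829 + 1.23×10⁶ = 1.45019×10⁶ J
In kJ: 1.45019×10⁶ / 1000 = 1450.19 kJ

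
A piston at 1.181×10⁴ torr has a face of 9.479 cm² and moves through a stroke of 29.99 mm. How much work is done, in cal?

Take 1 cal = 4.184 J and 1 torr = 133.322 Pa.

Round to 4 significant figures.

10.70 cal

1.181×10⁴ torr → 1.57453×10⁶ Pa
9.479 cm² → 9.479×10⁻⁴ m²
F = P × A = 1.57453×10⁶ × 9.479×10⁻⁴ = 1492.5 N
29.99 mm → 0.02999 m
W = F × d = 1492.5 × 0.02999 = 44.7601 J
In cal: 44.7601 / 4.184 = 10.6979 cal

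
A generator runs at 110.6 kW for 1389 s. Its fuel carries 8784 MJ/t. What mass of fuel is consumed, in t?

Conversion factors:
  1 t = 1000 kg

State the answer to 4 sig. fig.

110.6 kW → 110600 W
E = P × t = 110600 × 1389 = 1.53623×10⁸ J
8784 MJ/t → 8.784×10⁶ J/kg
m = E / e_s = 1.53623×10⁸ / 8.784×10⁶ = 17.489 kg
In t: 17.489 / 1000 = 0.017489 t

0.01749 t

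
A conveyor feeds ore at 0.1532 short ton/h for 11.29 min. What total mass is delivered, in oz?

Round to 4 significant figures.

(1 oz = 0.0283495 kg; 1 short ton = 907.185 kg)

0.1532 short ton/h → 0.0386058 kg/s
11.29 min → 677.4 s
m = ṁ × t = 0.0386058 × 677.4 = 26.1516 kg
In oz: 26.1516 / 0.0283495 = 922.471 oz

922.5 oz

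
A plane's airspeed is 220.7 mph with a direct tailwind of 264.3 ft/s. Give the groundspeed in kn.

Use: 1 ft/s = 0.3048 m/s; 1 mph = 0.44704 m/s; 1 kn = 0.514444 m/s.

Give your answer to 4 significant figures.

348.4 kn

220.7 mph × 0.44704 = 98.6617 m/s
264.3 ft/s × 0.3048 = 80.5586 m/s
Total: 98.6617 + 80.5586 = 179.22 m/s
In kn: 179.22 / 0.514444 = 348.376 kn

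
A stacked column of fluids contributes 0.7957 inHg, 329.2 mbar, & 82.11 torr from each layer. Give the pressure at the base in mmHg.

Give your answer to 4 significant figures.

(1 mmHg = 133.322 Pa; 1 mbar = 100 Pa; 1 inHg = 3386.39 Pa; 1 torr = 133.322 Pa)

0.7957 inHg × 3386.39 = 2694.55 Pa
329.2 mbar × 100 = 32920 Pa
82.11 torr × 133.322 = 10947.1 Pa
Sum: 2694.55 + 32920 + 10947.1 = 46561.6 Pa
In mmHg: 46561.6 / 133.322 = 349.242 mmHg

349.2 mmHg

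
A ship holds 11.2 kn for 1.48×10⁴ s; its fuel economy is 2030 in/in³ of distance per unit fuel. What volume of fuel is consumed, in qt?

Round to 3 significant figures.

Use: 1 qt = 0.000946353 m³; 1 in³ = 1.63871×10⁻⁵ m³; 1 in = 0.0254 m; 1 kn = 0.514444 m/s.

11.2 kn → 5.76177 m/s
d = v × t = 5.76177 × 14800 = 85274.2 m
2030 in/in³ → 3.1465×10⁶ m/m³
V = d / (distance per unit fuel) = 85274.2 / 3.1465×10⁶ = 0.0271013 m³
In qt: 0.0271013 / 0.000946353 = 28.6376 qt

28.6 qt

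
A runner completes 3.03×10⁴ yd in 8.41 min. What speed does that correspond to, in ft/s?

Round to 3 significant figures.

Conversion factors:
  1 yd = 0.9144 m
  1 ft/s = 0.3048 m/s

180 ft/s

3.03×10⁴ yd × 0.9144 → 27706.3 m
8.41 min × 60 → 504.6 s
v = d / t = 27706.3 m / 504.6 s = 54.9075 m/s
54.9075 m/s ÷ (0.3048 m/s/ft/s) = 180.143 ft/s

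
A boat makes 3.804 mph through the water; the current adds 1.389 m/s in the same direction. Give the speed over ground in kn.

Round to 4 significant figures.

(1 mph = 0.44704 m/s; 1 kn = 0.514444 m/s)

3.804 mph × 0.44704 → 1.70054 m/s
1.389 m/s (already m/s)
Total: 1.70054 + 1.389 = 3.08954 m/s
In kn: 3.08954 / 0.514444 = 6.00559 kn

6.006 kn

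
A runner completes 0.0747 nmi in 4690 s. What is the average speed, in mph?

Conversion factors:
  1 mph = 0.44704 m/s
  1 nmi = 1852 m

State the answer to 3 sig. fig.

0.0660 mph

0.0747 nmi × 1852 → 138.344 m
v = d / t = 138.344 m / 4690 s = 0.0294977 m/s
0.0294977 m/s ÷ (0.44704 m/s/mph) = 0.0659845 mph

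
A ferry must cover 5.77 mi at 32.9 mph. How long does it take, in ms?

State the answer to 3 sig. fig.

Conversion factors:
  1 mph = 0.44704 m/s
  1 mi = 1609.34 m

5.77 mi × 1609.34 = 9285.89 m
32.9 mph × 0.44704 = 14.7076 m/s
t = d / v = 9285.89 m / 14.7076 m/s = 631.367 s
631.367 s ÷ (0.001 s/ms) = 631367 ms

6.31×10⁵ ms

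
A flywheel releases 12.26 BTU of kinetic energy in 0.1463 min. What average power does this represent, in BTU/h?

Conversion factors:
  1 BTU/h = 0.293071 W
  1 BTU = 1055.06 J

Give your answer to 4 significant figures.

5028 BTU/h

12.26 BTU × 1055.06 = 12935 J
0.1463 min × 60 = 8.778 s
P = E / t = 12935 J / 8.778 s = 1473.57 W
1473.57 W ÷ (0.293071 W/BTU/h) = 5028.03 BTU/h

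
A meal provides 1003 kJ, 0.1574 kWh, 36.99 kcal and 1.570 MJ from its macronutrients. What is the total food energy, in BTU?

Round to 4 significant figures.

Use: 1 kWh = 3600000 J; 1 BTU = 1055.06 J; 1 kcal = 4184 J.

1003 kJ × 1000 → 1.003×10⁶ J
0.1574 kWh × 3600000 → 566640 J
36.99 kcal × 4184 → 154766 J
1.570 MJ × 1000000 → 1.57×10⁶ J
Combined: 1.003×10⁶ + 566640 + 154766 + 1.57×10⁶ = 3.29441×10⁶ J
In BTU: 3.29441×10⁶ / 1055.06 = 3122.49 BTU

3122 BTU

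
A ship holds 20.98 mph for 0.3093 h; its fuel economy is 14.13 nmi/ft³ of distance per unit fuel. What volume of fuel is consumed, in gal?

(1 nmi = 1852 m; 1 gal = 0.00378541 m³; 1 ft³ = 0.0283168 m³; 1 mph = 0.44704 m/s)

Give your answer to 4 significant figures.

2.985 gal

20.98 mph → 9.3789 m/s
0.3093 h → 1113.48 s
d = v × t = 9.3789 × 1113.48 = 10443.2 m
14.13 nmi/ft³ → 924143 m/m³
V = d / (distance per unit fuel) = 10443.2 / 924143 = 0.0113004 m³
In gal: 0.0113004 / 0.00378541 = 2.98525 gal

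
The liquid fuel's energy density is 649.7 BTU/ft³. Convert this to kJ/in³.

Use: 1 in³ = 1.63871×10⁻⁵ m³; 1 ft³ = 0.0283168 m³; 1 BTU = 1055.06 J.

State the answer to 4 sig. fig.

0.3967 kJ/in³

649.7 BTU/ft³ × 1055.06 J/BTU ÷ 0.0283168 m³/ft³ = 2.42073×10⁷ J/m³
2.42073×10⁷ J/m³ ÷ 1000 J/kJ × 1.63871×10⁻⁵ m³/in³ = 0.396687 kJ/in³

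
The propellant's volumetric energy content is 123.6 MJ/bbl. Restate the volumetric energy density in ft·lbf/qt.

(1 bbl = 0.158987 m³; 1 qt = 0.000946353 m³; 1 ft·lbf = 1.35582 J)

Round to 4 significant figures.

5.426×10⁵ ft·lbf/qt

123.6 MJ/bbl × 1000000 J/MJ ÷ 0.158987 m³/bbl = 7.77422×10⁸ J/m³
7.77422×10⁸ J/m³ ÷ 1.35582 J/ft·lbf × 0.000946353 m³/qt = 542635 ft·lbf/qt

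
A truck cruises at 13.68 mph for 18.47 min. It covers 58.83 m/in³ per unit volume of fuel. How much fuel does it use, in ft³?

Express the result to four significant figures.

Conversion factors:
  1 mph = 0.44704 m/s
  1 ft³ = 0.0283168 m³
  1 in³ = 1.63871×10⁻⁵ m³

0.06667 ft³

13.68 mph → 6.11551 m/s
18.47 min → 1108.2 s
d = v × t = 6.11551 × 1108.2 = 6777.21 m
58.83 m/in³ → 3.59002×10⁶ m/m³
V = d / (distance per unit fuel) = 6777.21 / 3.59002×10⁶ = 0.00188779 m³
In ft³: 0.00188779 / 0.0283168 = 0.0666668 ft³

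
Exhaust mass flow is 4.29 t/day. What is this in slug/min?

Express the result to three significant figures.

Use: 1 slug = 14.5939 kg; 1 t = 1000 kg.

4.29 t/day × 1000 kg/t ÷ 86400 s/day = 0.0496528 kg/s
0.0496528 kg/s ÷ 14.5939 kg/slug × 60 s/min = 0.204138 slug/min

0.204 slug/min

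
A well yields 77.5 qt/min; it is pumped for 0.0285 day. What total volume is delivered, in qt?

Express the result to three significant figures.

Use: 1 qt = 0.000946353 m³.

3180 qt

77.5 qt/min → 0.00122237 m³/s
0.0285 day → 2462.4 s
V = Q × t = 0.00122237 × 2462.4 = 3.00996 m³
In qt: 3.00996 / 0.000946353 = 3180.59 qt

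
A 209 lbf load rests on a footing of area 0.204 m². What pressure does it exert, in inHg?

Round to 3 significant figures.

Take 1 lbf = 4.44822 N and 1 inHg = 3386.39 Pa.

1.35 inHg

209 lbf × 4.44822 = 929.678 N
P = F / A = 929.678 N / 0.204 m² = 4557.25 Pa
4557.25 Pa ÷ (3386.39 Pa/inHg) = 1.34575 inHg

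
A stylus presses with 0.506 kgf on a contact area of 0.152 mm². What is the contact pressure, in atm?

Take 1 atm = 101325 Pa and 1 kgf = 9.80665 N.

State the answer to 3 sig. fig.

0.506 kgf × 9.80665 = 4.96216 N
0.152 mm² × 10⁻⁶ = 1.52×10⁻⁷ m²
P = F / A = 4.96216 N / 1.52×10⁻⁷ m² = 3.26458×10⁷ Pa
3.26458×10⁷ Pa ÷ (101325 Pa/atm) = 322.189 atm

322 atm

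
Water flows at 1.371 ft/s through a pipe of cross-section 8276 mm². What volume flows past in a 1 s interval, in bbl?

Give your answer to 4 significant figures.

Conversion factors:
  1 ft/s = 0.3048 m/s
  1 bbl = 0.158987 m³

1.371 ft/s × 0.3048 = 0.417881 m/s
8276 mm² × 10⁻⁶ = 0.008276 m²
V = v × A × t = 0.417881 m/s × 0.008276 m² × 1 s = 0.00345838 m³
0.00345838 m³ ÷ (0.158987 m³/bbl) = 0.0217526 bbl

0.02175 bbl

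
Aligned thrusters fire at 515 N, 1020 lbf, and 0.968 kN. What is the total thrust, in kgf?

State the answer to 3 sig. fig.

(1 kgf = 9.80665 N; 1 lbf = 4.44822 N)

614 kgf

515 N (already N)
1020 lbf × 4.44822 → 4537.18 N
0.968 kN × 1000 → 968 N
Total: 515 + 4537.18 + 968 = 6020.18 N
In kgf: 6020.18 / 9.80665 = 613.888 kgf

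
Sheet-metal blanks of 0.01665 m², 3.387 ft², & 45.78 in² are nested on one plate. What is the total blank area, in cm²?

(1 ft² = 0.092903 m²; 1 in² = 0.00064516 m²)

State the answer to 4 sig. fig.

0.01665 m² (already m²)
3.387 ft² × 0.092903 = 0.314662 m²
45.78 in² × 0.00064516 = 0.0295354 m²
Sum: 0.01665 + 0.314662 + 0.0295354 = 0.360847 m²
In cm²: 0.360847 / 0.0001 = 3608.47 cm²

3608 cm²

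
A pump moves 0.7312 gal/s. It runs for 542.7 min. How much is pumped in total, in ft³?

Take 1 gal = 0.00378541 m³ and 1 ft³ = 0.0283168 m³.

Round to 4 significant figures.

0.7312 gal/s → 0.00276789 m³/s
542.7 min → 32562 s
V = Q × t = 0.00276789 × 32562 = 90.128 m³
In ft³: 90.128 / 0.0283168 = 3182.85 ft³

3183 ft³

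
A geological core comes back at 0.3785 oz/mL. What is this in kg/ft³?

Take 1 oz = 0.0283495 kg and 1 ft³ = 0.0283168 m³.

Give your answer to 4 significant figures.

0.3785 oz/mL × 0.0283495 kg/oz ÷ 10⁻⁶ m³/mL = 10730.3 kg/m³
10730.3 kg/m³ × 0.0283168 m³/ft³ = 303.848 kg/ft³

303.8 kg/ft³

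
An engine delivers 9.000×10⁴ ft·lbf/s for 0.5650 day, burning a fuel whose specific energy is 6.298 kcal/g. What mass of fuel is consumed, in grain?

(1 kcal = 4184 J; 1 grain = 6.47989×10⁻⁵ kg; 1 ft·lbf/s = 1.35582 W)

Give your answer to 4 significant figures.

9.000×10⁴ ft·lbf/s → 122024 W
0.5650 day → 48816 s
E = P × t = 122024 × 48816 = 5.95672×10⁹ J
6.298 kcal/g → 2.63508×10⁷ J/kg
m = E / e_s = 5.95672×10⁹ / 2.63508×10⁷ = 226.055 kg
In grain: 226.055 / 6.47989×10⁻⁵ = 3.48856×10⁶ grain

3.489×10⁶ grain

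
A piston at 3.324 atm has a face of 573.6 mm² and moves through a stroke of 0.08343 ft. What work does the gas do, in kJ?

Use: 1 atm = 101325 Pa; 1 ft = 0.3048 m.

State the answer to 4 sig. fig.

0.004913 kJ

3.324 atm → 336804 Pa
573.6 mm² → 5.736×10⁻⁴ m²
F = P × A = 336804 × 5.736×10⁻⁴ = 193.191 N
0.08343 ft → 0.0254295 m
W = F × d = 193.191 × 0.0254295 = 4.91275 J
In kJ: 4.91275 / 1000 = 0.00491275 kJ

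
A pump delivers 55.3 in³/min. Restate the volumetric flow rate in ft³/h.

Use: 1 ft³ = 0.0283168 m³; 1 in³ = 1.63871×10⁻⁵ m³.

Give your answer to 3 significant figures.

1.92 ft³/h

55.3 in³/min × 1.63871×10⁻⁵ m³/in³ ÷ 60 s/min = 1.51034×10⁻⁵ m³/s
1.51034×10⁻⁵ m³/s ÷ 0.0283168 m³/ft³ × 3600 s/h = 1.92014 ft³/h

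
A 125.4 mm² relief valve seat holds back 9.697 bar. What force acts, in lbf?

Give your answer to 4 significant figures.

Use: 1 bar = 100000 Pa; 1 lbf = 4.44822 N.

27.34 lbf

9.697 bar × 100000 → 969700 Pa
125.4 mm² × 10⁻⁶ → 1.254×10⁻⁴ m²
F = P × A = 969700 Pa × 1.254×10⁻⁴ m² = 121.6 N
121.6 N ÷ (4.44822 N/lbf) = 27.3368 lbf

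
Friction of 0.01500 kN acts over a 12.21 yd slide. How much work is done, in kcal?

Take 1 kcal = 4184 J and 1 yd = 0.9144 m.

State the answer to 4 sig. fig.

0.01500 kN × 1000 → 15 N
12.21 yd × 0.9144 → 11.1648 m
W = F × d = 15 N × 11.1648 m = 167.472 J
167.472 J ÷ (4184 J/kcal) = 0.0400268 kcal

0.04003 kcal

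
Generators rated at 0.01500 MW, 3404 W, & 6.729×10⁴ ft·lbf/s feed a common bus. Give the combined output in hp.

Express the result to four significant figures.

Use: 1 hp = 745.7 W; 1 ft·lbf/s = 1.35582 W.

147.0 hp

0.01500 MW × 1000000 = 15000 W
3404 W (already W)
6.729×10⁴ ft·lbf/s × 1.35582 = 91233.1 W
Total: 15000 + 3404 + 91233.1 = 109637 W
In hp: 109637 / 745.7 = 147.026 hp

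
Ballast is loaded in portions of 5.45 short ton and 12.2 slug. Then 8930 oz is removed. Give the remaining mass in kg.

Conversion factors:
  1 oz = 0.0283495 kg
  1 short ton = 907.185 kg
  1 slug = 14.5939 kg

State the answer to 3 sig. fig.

4870 kg

5.45 short ton × 907.185 = 4944.16 kg
12.2 slug × 14.5939 = 178.046 kg
8930 oz × 0.0283495 = 253.161 kg
Net: 4944.16 + 178.046 − 253.161 = 4869.04 kg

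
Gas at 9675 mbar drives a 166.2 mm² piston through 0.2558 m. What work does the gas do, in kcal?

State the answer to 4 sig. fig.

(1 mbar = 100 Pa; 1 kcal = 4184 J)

9675 mbar → 967500 Pa
166.2 mm² → 1.662×10⁻⁴ m²
F = P × A = 967500 × 1.662×10⁻⁴ = 160.798 N
W = F × d = 160.798 × 0.2558 = 41.1321 J
In kcal: 41.1321 / 4184 = 0.00983081 kcal

0.009831 kcal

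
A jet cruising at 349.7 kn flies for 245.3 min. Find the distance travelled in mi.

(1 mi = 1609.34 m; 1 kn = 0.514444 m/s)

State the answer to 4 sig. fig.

1645 mi

349.7 kn × 0.514444 = 179.901 m/s
245.3 min × 60 = 14718 s
d = v × t = 179.901 m/s × 14718 s = 2.64778×10⁶ m
2.64778×10⁶ m ÷ (1609.34 m/mi) = 1645.26 mi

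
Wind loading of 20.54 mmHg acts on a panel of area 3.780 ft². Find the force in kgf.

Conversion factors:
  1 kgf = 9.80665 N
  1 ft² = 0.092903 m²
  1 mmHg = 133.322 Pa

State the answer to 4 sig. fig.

98.06 kgf

20.54 mmHg × 133.322 → 2738.43 Pa
3.780 ft² × 0.092903 → 0.351173 m²
F = P × A = 2738.43 Pa × 0.351173 m² = 961.663 N
961.663 N ÷ (9.80665 N/kgf) = 98.0623 kgf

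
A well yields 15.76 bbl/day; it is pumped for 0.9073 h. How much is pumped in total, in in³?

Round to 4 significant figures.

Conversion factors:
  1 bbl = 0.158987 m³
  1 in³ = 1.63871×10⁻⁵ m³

5780 in³

15.76 bbl/day → 2.90004×10⁻⁵ m³/s
0.9073 h → 3266.28 s
V = Q × t = 2.90004×10⁻⁵ × 3266.28 = 0.0947234 m³
In in³: 0.0947234 / 1.63871×10⁻⁵ = 5780.36 in³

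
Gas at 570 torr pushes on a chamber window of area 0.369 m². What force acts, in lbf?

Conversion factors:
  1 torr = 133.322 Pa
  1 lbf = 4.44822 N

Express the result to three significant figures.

6300 lbf

570 torr × 133.322 → 75993.5 Pa
F = P × A = 75993.5 Pa × 0.369 m² = 28041.6 N
28041.6 N ÷ (4.44822 N/lbf) = 6304 lbf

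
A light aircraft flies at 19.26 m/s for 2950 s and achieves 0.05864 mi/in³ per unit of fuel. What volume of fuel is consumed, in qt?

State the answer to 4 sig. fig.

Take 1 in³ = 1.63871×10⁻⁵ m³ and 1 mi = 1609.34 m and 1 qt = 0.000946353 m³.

d = v × t = 19.26 × 2950 = 56817 m
0.05864 mi/in³ → 5.7589×10⁶ m/m³
V = d / (distance per unit fuel) = 56817 / 5.7589×10⁶ = 0.00986595 m³
In qt: 0.00986595 / 0.000946353 = 10.4252 qt

10.43 qt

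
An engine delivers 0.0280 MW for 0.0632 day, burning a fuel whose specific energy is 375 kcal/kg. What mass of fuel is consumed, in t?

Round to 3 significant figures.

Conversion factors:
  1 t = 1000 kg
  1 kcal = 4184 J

0.0280 MW → 28000 W
0.0632 day → 5460.48 s
E = P × t = 28000 × 5460.48 = 1.52893×10⁸ J
375 kcal/kg → 1.569×10⁶ J/kg
m = E / e_s = 1.52893×10⁸ / 1.569×10⁶ = 97.4461 kg
In t: 97.4461 / 1000 = 0.0974461 t

0.0974 t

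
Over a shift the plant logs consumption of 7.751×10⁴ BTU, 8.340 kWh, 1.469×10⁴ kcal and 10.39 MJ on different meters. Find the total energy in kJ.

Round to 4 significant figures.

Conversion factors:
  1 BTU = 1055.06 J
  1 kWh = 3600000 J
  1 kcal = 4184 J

7.751×10⁴ BTU × 1055.06 = 8.17777×10⁷ J
8.340 kWh × 3600000 = 3.0024×10⁷ J
1.469×10⁴ kcal × 4184 = 6.1463×10⁷ J
10.39 MJ × 1000000 = 1.039×10⁷ J
Sum: 8.17777×10⁷ + 3.0024×10⁷ + 6.1463×10⁷ + 1.039×10⁷ = 1.83655×10⁸ J
In kJ: 1.83655×10⁸ / 1000 = 183655 kJ

1.837×10⁵ kJ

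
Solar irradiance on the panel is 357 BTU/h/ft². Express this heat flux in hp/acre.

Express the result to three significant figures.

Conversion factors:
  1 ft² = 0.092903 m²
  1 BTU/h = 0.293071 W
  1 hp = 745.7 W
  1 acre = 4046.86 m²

357 BTU/h/ft² × 0.293071 W/BTU/h ÷ 0.092903 m²/ft² = 1126.19 W/m²
1126.19 W/m² ÷ 745.7 W/hp × 4046.86 m²/acre = 6111.75 hp/acre

6110 hp/acre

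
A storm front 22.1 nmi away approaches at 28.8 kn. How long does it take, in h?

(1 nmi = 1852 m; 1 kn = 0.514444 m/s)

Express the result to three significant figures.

22.1 nmi × 1852 → 40929.2 m
28.8 kn × 0.514444 → 14.816 m/s
t = d / v = 40929.2 m / 14.816 m/s = 2762.5 s
2762.5 s ÷ (3600 s/h) = 0.767361 h

0.767 h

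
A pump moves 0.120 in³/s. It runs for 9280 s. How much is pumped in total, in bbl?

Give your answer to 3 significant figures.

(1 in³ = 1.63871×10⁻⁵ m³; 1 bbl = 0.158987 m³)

0.115 bbl

0.120 in³/s → 1.96645×10⁻⁶ m³/s
V = Q × t = 1.96645×10⁻⁶ × 9280 = 0.0182487 m³
In bbl: 0.0182487 / 0.158987 = 0.114781 bbl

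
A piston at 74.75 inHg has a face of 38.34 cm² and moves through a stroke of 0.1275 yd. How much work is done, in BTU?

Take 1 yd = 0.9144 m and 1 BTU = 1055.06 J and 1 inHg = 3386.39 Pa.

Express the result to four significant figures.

74.75 inHg → 253133 Pa
38.34 cm² → 0.003834 m²
F = P × A = 253133 × 0.003834 = 970.512 N
0.1275 yd → 0.116586 m
W = F × d = 970.512 × 0.116586 = 113.148 J
In BTU: 113.148 / 1055.06 = 0.107243 BTU

0.1072 BTU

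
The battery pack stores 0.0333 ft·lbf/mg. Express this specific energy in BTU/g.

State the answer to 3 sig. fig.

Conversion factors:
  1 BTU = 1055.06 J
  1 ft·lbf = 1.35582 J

0.0428 BTU/g

0.0333 ft·lbf/mg × 1.35582 J/ft·lbf ÷ 10⁻⁶ kg/mg = 45148.8 J/kg
45148.8 J/kg ÷ 1055.06 J/BTU × 0.001 kg/g = 0.0427926 BTU/g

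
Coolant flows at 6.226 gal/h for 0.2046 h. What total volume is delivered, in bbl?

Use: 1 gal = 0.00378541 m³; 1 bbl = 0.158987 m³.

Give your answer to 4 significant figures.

0.03033 bbl

6.226 gal/h → 6.54666×10⁻⁶ m³/s
0.2046 h → 736.56 s
V = Q × t = 6.54666×10⁻⁶ × 736.56 = 0.00482201 m³
In bbl: 0.00482201 / 0.158987 = 0.0303296 bbl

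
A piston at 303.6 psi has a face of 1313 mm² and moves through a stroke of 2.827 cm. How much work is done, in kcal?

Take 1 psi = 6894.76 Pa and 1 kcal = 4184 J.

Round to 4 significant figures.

303.6 psi → 2.09325×10⁶ Pa
1313 mm² → 0.001313 m²
F = P × A = 2.09325×10⁶ × 0.001313 = 2748.44 N
2.827 cm → 0.02827 m
W = F × d = 2748.44 × 0.02827 = 77.6984 J
In kcal: 77.6984 / 4184 = 0.0185704 kcal

0.01857 kcal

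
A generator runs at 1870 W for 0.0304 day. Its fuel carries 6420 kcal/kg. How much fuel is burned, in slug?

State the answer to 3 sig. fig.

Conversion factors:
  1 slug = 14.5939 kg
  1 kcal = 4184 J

0.0125 slug

0.0304 day → 2626.56 s
E = P × t = 1870 × 2626.56 = 4.91167×10⁶ J
6420 kcal/kg → 2.68613×10⁷ J/kg
m = E / e_s = 4.91167×10⁶ / 2.68613×10⁷ = 0.182853 kg
In slug: 0.182853 / 14.5939 = 0.0125294 slug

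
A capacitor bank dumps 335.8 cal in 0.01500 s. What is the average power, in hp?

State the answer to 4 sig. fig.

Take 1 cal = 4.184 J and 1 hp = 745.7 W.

125.6 hp

335.8 cal × 4.184 = 1404.99 J
P = E / t = 1404.99 J / 0.015 s = 93666 W
93666 W ÷ (745.7 W/hp) = 125.608 hp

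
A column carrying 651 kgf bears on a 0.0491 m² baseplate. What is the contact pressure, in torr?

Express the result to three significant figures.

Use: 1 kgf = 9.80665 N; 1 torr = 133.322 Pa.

975 torr

651 kgf × 9.80665 = 6384.13 N
P = F / A = 6384.13 N / 0.0491 m² = 130023 Pa
130023 Pa ÷ (133.322 Pa/torr) = 975.255 torr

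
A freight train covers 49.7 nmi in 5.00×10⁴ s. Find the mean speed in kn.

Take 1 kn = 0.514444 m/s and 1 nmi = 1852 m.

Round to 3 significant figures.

49.7 nmi × 1852 → 92044.4 m
v = d / t = 92044.4 m / 50000 s = 1.84089 m/s
1.84089 m/s ÷ (0.514444 m/s/kn) = 3.57841 kn

3.58 kn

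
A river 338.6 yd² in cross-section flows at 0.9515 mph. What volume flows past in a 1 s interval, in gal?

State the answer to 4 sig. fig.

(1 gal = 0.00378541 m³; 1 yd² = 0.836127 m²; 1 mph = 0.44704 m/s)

0.9515 mph × 0.44704 = 0.425359 m/s
338.6 yd² × 0.836127 = 283.113 m²
V = v × A × t = 0.425359 m/s × 283.113 m² × 1 s = 120.425 m³
120.425 m³ ÷ (0.00378541 m³/gal) = 31812.9 gal

3.181×10⁴ gal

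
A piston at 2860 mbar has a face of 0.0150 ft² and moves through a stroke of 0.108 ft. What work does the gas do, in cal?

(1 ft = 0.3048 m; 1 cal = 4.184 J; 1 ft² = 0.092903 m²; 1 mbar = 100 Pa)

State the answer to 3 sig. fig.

3.14 cal

2860 mbar → 286000 Pa
0.0150 ft² → 0.00139354 m²
F = P × A = 286000 × 0.00139354 = 398.552 N
0.108 ft → 0.0329184 m
W = F × d = 398.552 × 0.0329184 = 13.1197 J
In cal: 13.1197 / 4.184 = 3.13568 cal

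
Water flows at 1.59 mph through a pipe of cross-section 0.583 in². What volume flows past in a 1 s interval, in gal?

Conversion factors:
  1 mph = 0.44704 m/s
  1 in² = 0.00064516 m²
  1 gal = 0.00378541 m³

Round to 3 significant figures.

0.0706 gal

1.59 mph × 0.44704 → 0.710794 m/s
0.583 in² × 0.00064516 → 3.76128×10⁻⁴ m²
V = v × A × t = 0.710794 m/s × 3.76128×10⁻⁴ m² × 1 s = 2.6735×10⁻⁴ m³
2.6735×10⁻⁴ m³ ÷ (0.00378541 m³/gal) = 0.0706264 gal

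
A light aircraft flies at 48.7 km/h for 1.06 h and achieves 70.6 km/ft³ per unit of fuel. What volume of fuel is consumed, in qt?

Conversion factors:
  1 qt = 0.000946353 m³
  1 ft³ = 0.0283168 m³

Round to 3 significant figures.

48.7 km/h → 13.5278 m/s
1.06 h → 3816 s
d = v × t = 13.5278 × 3816 = 51622.1 m
70.6 km/ft³ → 2.49322×10⁶ m/m³
V = d / (distance per unit fuel) = 51622.1 / 2.49322×10⁶ = 0.020705 m³
In qt: 0.020705 / 0.000946353 = 21.8787 qt

21.9 qt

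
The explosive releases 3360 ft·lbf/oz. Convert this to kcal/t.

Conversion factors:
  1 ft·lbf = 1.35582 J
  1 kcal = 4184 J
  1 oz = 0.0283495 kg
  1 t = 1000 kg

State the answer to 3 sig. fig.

3.84×10⁴ kcal/t

3360 ft·lbf/oz × 1.35582 J/ft·lbf ÷ 0.0283495 kg/oz = 160693 J/kg
160693 J/kg ÷ 4184 J/kcal × 1000 kg/t = 38406.5 kcal/t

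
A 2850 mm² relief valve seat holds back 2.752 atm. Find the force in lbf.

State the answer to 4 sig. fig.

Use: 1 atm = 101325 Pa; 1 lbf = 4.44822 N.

2.752 atm × 101325 → 278846 Pa
2850 mm² × 10⁻⁶ → 0.00285 m²
F = P × A = 278846 Pa × 0.00285 m² = 794.711 N
794.711 N ÷ (4.44822 N/lbf) = 178.658 lbf

178.7 lbf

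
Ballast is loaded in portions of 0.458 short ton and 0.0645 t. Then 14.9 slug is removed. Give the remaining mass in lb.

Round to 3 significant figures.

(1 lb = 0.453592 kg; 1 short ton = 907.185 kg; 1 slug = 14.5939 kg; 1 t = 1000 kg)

0.458 short ton × 907.185 = 415.491 kg
0.0645 t × 1000 = 64.5 kg
14.9 slug × 14.5939 = 217.449 kg
Sum: 415.491 + 64.5 − 217.449 = 262.542 kg
In lb: 262.542 / 0.453592 = 578.807 lb

579 lb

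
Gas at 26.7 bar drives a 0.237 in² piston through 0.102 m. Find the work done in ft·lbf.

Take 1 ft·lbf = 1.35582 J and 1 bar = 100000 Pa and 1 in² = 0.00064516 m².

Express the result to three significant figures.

30.7 ft·lbf

26.7 bar → 2.67×10⁶ Pa
0.237 in² → 1.52903×10⁻⁴ m²
F = P × A = 2.67×10⁶ × 1.52903×10⁻⁴ = 408.251 N
W = F × d = 408.251 × 0.102 = 41.6416 J
In ft·lbf: 41.6416 / 1.35582 = 30.7132 ft·lbf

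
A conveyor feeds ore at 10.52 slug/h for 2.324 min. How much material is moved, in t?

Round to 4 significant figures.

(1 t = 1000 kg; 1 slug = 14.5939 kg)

10.52 slug/h → 0.0426466 kg/s
2.324 min → 139.44 s
m = ṁ × t = 0.0426466 × 139.44 = 5.94664 kg
In t: 5.94664 / 1000 = 0.00594664 t

0.005947 t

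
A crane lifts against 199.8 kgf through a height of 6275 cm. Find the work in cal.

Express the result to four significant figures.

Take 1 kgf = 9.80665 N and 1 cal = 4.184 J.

199.8 kgf × 9.80665 → 1959.37 N
6275 cm × 0.01 → 62.75 m
W = F × d = 1959.37 N × 62.75 m = 122950 J
122950 J ÷ (4.184 J/cal) = 29385.8 cal

2.939×10⁴ cal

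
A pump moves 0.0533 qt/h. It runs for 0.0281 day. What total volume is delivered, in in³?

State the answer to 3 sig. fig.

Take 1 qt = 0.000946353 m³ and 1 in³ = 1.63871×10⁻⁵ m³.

2.08 in³

0.0533 qt/h → 1.40113×10⁻⁸ m³/s
0.0281 day → 2427.84 s
V = Q × t = 1.40113×10⁻⁸ × 2427.84 = 3.40172×10⁻⁵ m³
In in³: 3.40172×10⁻⁵ / 1.63871×10⁻⁵ = 2.07585 in³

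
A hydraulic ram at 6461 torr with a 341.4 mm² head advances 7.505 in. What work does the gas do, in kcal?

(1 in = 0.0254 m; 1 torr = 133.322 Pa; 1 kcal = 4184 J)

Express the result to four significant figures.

6461 torr → 861393 Pa
341.4 mm² → 3.414×10⁻⁴ m²
F = P × A = 861393 × 3.414×10⁻⁴ = 294.08 N
7.505 in → 0.190627 m
W = F × d = 294.08 × 0.190627 = 56.0596 J
In kcal: 56.0596 / 4184 = 0.0133986 kcal

0.01340 kcal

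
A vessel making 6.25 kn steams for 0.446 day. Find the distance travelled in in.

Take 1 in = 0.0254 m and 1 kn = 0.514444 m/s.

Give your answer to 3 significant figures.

4.88×10⁶ in

6.25 kn × 0.514444 = 3.21528 m/s
0.446 day × 86400 = 38534.4 s
d = v × t = 3.21528 m/s × 38534.4 s = 123899 m
123899 m ÷ (0.0254 m/in) = 4.87791×10⁶ in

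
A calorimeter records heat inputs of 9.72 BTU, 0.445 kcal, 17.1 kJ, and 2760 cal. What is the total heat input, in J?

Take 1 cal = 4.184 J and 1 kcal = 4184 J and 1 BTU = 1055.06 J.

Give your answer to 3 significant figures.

4.08×10⁴ J

9.72 BTU × 1055.06 = 10255.2 J
0.445 kcal × 4184 = 1861.88 J
17.1 kJ × 1000 = 17100 J
2760 cal × 4.184 = 11547.8 J
Combined: 10255.2 + 1861.88 + 17100 + 11547.8 = 40764.9 J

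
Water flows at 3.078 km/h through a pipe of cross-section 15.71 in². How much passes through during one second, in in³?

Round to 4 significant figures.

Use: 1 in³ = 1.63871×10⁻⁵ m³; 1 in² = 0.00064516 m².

3.078 km/h × (1/3.6) = 0.855 m/s
15.71 in² × 0.00064516 = 0.0101355 m²
V = v × A × t = 0.855 m/s × 0.0101355 m² × 1 s = 0.00866585 m³
0.00866585 m³ ÷ (1.63871×10⁻⁵ m³/in³) = 528.821 in³

528.8 in³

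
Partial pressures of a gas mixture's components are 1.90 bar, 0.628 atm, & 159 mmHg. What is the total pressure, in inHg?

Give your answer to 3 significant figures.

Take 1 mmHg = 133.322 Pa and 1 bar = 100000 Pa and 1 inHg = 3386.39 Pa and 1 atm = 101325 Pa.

81.2 inHg

1.90 bar × 100000 → 190000 Pa
0.628 atm × 101325 → 63632.1 Pa
159 mmHg × 133.322 → 21198.2 Pa
Total: 190000 + 63632.1 + 21198.2 = 274830 Pa
In inHg: 274830 / 3386.39 = 81.1572 inHg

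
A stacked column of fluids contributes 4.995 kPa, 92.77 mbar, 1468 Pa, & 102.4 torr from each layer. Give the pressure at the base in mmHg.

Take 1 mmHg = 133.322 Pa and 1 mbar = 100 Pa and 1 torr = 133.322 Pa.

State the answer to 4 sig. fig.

220.5 mmHg

4.995 kPa × 1000 = 4995 Pa
92.77 mbar × 100 = 9277 Pa
1468 Pa (already Pa)
102.4 torr × 133.322 = 13652.2 Pa
Total: 4995 + 9277 + 1468 + 13652.2 = 29392.2 Pa
In mmHg: 29392.2 / 133.322 = 220.46 mmHg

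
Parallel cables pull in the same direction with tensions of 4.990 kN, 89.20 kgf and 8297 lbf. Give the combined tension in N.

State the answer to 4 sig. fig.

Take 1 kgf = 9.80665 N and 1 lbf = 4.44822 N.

4.990 kN × 1000 → 4990 N
89.20 kgf × 9.80665 → 874.753 N
8297 lbf × 4.44822 → 36906.9 N
Sum: 4990 + 874.753 + 36906.9 = 42771.7 N

4.277×10⁴ N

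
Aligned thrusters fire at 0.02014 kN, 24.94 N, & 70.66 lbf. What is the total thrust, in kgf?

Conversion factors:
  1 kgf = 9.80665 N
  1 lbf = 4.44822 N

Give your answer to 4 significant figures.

36.65 kgf

0.02014 kN × 1000 = 20.14 N
24.94 N (already N)
70.66 lbf × 4.44822 = 314.311 N
Sum: 20.14 + 24.94 + 314.311 = 359.391 N
In kgf: 359.391 / 9.80665 = 36.6477 kgf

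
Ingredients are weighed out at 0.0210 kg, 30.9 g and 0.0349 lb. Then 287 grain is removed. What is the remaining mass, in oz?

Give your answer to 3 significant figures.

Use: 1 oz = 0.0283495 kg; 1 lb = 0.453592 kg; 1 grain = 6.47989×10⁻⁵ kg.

1.73 oz

0.0210 kg (already kg)
30.9 g × 0.001 = 0.0309 kg
0.0349 lb × 0.453592 = 0.0158304 kg
287 grain × 6.47989×10⁻⁵ = 0.0185973 kg
Net: 0.021 + 0.0309 + 0.0158304 − 0.0185973 = 0.0491331 kg
In oz: 0.0491331 / 0.0283495 = 1.73312 oz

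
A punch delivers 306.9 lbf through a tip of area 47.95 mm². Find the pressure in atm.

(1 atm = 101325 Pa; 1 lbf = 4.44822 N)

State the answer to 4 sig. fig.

281.0 atm

306.9 lbf × 4.44822 → 1365.16 N
47.95 mm² × 10⁻⁶ → 4.795×10⁻⁵ m²
P = F / A = 1365.16 N / 4.795×10⁻⁵ m² = 2.84705×10⁷ Pa
2.84705×10⁷ Pa ÷ (101325 Pa/atm) = 280.982 atm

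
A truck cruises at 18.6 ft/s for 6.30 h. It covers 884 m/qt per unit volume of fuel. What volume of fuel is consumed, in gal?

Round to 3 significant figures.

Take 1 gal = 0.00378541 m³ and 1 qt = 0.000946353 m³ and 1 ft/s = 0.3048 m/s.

36.4 gal

18.6 ft/s → 5.66928 m/s
6.30 h → 22680 s
d = v × t = 5.66928 × 22680 = 128579 m
884 m/qt → 934112 m/m³
V = d / (distance per unit fuel) = 128579 / 934112 = 0.137648 m³
In gal: 0.137648 / 0.00378541 = 36.3628 gal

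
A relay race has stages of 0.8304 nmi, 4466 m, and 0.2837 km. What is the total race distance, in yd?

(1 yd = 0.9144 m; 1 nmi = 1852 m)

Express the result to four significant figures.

0.8304 nmi × 1852 → 1537.9 m
4466 m (already m)
0.2837 km × 1000 → 283.7 m
Total: 1537.9 + 4466 + 283.7 = 6287.6 m
In yd: 6287.6 / 0.9144 = 6876.2 yd

6876 yd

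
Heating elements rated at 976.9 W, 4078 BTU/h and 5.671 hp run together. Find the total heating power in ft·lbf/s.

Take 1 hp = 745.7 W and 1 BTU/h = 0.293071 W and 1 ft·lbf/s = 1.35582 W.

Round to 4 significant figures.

4721 ft·lbf/s

976.9 W (already W)
4078 BTU/h × 0.293071 = 1195.14 W
5.671 hp × 745.7 = 4228.86 W
Total: 976.9 + 1195.14 + 4228.86 = 6400.9 W
In ft·lbf/s: 6400.9 / 1.35582 = 4721.05 ft·lbf/s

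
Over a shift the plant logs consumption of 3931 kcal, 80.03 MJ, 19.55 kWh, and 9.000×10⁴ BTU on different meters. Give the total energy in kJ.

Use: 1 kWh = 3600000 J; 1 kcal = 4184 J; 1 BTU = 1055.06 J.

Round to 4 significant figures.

3931 kcal × 4184 = 1.64473×10⁷ J
80.03 MJ × 1000000 = 8.003×10⁷ J
19.55 kWh × 3600000 = 7.038×10⁷ J
9.000×10⁴ BTU × 1055.06 = 9.49554×10⁷ J
Sum: 1.64473×10⁷ + 8.003×10⁷ + 7.038×10⁷ + 9.49554×10⁷ = 2.61813×10⁸ J
In kJ: 2.61813×10⁸ / 1000 = 261813 kJ

2.618×10⁵ kJ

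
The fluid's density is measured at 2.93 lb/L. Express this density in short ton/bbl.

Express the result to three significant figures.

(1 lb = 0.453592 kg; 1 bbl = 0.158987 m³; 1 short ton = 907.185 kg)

0.233 short ton/bbl

2.93 lb/L × 0.453592 kg/lb ÷ 0.001 m³/L = 1329.02 kg/m³
1329.02 kg/m³ ÷ 907.185 kg/short ton × 0.158987 m³/bbl = 0.232915 short ton/bbl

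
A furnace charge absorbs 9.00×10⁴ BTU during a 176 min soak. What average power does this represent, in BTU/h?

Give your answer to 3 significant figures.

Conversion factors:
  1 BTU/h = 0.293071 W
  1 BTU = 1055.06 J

9.00×10⁴ BTU × 1055.06 → 9.49554×10⁷ J
176 min × 60 → 10560 s
P = E / t = 9.49554×10⁷ J / 10560 s = 8991.99 W
8991.99 W ÷ (0.293071 W/BTU/h) = 30682 BTU/h

3.07×10⁴ BTU/h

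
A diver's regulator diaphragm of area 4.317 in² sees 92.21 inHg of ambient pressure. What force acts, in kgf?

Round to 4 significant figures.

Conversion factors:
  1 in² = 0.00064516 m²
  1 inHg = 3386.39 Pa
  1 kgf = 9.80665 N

92.21 inHg × 3386.39 = 312259 Pa
4.317 in² × 0.00064516 = 0.00278516 m²
F = P × A = 312259 Pa × 0.00278516 m² = 869.691 N
869.691 N ÷ (9.80665 N/kgf) = 88.6838 kgf

88.68 kgf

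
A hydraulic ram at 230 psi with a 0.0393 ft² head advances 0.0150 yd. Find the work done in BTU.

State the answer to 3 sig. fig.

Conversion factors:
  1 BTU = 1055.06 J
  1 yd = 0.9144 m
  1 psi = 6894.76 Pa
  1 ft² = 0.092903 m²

230 psi → 1.58579×10⁶ Pa
0.0393 ft² → 0.00365109 m²
F = P × A = 1.58579×10⁶ × 0.00365109 = 5789.86 N
0.0150 yd → 0.013716 m
W = F × d = 5789.86 × 0.013716 = 79.4137 J
In BTU: 79.4137 / 1055.06 = 0.0752694 BTU

0.0753 BTU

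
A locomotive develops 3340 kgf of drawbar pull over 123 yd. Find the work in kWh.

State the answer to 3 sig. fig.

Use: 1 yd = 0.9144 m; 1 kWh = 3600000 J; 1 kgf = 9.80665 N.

1.02 kWh

3340 kgf × 9.80665 → 32754.2 N
123 yd × 0.9144 → 112.471 m
W = F × d = 32754.2 N × 112.471 m = 3.6839×10⁶ J
3.6839×10⁶ J ÷ (3600000 J/kWh) = 1.02331 kWh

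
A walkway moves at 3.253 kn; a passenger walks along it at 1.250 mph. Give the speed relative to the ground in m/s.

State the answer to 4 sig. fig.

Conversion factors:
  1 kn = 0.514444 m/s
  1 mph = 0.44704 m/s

2.232 m/s

3.253 kn × 0.514444 = 1.67349 m/s
1.250 mph × 0.44704 = 0.5588 m/s
Sum: 1.67349 + 0.5588 = 2.23229 m/s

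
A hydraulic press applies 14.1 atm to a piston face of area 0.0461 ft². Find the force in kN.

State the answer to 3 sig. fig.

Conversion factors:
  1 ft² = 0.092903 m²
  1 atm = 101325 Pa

14.1 atm × 101325 = 1.42868×10⁶ Pa
0.0461 ft² × 0.092903 = 0.00428283 m²
F = P × A = 1.42868×10⁶ Pa × 0.00428283 m² = 6118.79 N
6118.79 N ÷ (1000 N/kN) = 6.11879 kN

6.12 kN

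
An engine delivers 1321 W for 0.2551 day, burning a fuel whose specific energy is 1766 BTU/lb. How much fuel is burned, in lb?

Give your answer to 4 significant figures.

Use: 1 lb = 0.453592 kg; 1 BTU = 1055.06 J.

15.63 lb

0.2551 day → 22040.6 s
E = P × t = 1321 × 22040.6 = 2.91156×10⁷ J
1766 BTU/lb → 4.10774×10⁶ J/kg
m = E / e_s = 2.91156×10⁷ / 4.10774×10⁶ = 7.08799 kg
In lb: 7.08799 / 0.453592 = 15.6264 lb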